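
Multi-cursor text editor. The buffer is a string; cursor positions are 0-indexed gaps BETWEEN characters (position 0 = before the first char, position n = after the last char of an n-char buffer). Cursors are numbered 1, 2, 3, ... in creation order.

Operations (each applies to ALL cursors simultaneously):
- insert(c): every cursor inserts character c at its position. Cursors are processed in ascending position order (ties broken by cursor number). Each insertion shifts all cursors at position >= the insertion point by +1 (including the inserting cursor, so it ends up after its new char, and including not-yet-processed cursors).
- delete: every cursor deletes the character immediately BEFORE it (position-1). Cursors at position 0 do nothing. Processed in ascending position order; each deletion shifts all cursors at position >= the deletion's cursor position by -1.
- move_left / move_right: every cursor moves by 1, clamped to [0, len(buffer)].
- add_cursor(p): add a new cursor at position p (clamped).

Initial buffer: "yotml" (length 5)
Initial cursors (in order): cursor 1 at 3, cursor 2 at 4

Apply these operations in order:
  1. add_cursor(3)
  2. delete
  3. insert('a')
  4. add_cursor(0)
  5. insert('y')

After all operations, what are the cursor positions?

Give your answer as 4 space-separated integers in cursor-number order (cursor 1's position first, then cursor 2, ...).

After op 1 (add_cursor(3)): buffer="yotml" (len 5), cursors c1@3 c3@3 c2@4, authorship .....
After op 2 (delete): buffer="yl" (len 2), cursors c1@1 c2@1 c3@1, authorship ..
After op 3 (insert('a')): buffer="yaaal" (len 5), cursors c1@4 c2@4 c3@4, authorship .123.
After op 4 (add_cursor(0)): buffer="yaaal" (len 5), cursors c4@0 c1@4 c2@4 c3@4, authorship .123.
After op 5 (insert('y')): buffer="yyaaayyyl" (len 9), cursors c4@1 c1@8 c2@8 c3@8, authorship 4.123123.

Answer: 8 8 8 1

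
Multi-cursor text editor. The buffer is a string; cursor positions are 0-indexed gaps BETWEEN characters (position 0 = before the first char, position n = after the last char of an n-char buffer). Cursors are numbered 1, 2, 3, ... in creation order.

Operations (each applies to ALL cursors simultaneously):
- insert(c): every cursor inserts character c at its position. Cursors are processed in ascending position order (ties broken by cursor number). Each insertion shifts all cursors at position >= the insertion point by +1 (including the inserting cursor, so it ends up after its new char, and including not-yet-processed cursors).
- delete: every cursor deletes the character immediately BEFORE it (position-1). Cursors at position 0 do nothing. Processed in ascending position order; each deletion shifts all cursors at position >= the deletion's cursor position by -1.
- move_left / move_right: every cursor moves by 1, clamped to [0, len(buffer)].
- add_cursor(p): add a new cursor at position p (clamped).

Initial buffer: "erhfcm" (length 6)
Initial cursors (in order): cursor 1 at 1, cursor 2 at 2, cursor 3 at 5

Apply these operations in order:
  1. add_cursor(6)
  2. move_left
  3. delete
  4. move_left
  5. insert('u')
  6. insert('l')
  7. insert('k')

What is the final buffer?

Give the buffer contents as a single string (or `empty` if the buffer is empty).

After op 1 (add_cursor(6)): buffer="erhfcm" (len 6), cursors c1@1 c2@2 c3@5 c4@6, authorship ......
After op 2 (move_left): buffer="erhfcm" (len 6), cursors c1@0 c2@1 c3@4 c4@5, authorship ......
After op 3 (delete): buffer="rhm" (len 3), cursors c1@0 c2@0 c3@2 c4@2, authorship ...
After op 4 (move_left): buffer="rhm" (len 3), cursors c1@0 c2@0 c3@1 c4@1, authorship ...
After op 5 (insert('u')): buffer="uuruuhm" (len 7), cursors c1@2 c2@2 c3@5 c4@5, authorship 12.34..
After op 6 (insert('l')): buffer="uullruullhm" (len 11), cursors c1@4 c2@4 c3@9 c4@9, authorship 1212.3434..
After op 7 (insert('k')): buffer="uullkkruullkkhm" (len 15), cursors c1@6 c2@6 c3@13 c4@13, authorship 121212.343434..

Answer: uullkkruullkkhm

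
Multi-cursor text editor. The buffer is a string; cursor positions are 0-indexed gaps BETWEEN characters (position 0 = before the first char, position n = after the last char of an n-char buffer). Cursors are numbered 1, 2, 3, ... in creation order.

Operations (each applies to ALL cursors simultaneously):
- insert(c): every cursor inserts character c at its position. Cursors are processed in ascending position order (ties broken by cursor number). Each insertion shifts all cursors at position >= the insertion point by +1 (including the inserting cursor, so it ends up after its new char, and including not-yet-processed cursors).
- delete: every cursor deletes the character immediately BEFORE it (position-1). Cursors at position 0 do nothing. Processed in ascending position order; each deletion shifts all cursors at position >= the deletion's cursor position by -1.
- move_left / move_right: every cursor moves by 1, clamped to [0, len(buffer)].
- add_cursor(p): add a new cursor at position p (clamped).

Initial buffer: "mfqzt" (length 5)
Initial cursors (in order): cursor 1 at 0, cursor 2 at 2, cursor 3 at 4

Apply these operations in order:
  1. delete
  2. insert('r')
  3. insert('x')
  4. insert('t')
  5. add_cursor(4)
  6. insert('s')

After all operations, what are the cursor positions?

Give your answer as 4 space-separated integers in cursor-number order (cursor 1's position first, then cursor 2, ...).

After op 1 (delete): buffer="mqt" (len 3), cursors c1@0 c2@1 c3@2, authorship ...
After op 2 (insert('r')): buffer="rmrqrt" (len 6), cursors c1@1 c2@3 c3@5, authorship 1.2.3.
After op 3 (insert('x')): buffer="rxmrxqrxt" (len 9), cursors c1@2 c2@5 c3@8, authorship 11.22.33.
After op 4 (insert('t')): buffer="rxtmrxtqrxtt" (len 12), cursors c1@3 c2@7 c3@11, authorship 111.222.333.
After op 5 (add_cursor(4)): buffer="rxtmrxtqrxtt" (len 12), cursors c1@3 c4@4 c2@7 c3@11, authorship 111.222.333.
After op 6 (insert('s')): buffer="rxtsmsrxtsqrxtst" (len 16), cursors c1@4 c4@6 c2@10 c3@15, authorship 1111.42222.3333.

Answer: 4 10 15 6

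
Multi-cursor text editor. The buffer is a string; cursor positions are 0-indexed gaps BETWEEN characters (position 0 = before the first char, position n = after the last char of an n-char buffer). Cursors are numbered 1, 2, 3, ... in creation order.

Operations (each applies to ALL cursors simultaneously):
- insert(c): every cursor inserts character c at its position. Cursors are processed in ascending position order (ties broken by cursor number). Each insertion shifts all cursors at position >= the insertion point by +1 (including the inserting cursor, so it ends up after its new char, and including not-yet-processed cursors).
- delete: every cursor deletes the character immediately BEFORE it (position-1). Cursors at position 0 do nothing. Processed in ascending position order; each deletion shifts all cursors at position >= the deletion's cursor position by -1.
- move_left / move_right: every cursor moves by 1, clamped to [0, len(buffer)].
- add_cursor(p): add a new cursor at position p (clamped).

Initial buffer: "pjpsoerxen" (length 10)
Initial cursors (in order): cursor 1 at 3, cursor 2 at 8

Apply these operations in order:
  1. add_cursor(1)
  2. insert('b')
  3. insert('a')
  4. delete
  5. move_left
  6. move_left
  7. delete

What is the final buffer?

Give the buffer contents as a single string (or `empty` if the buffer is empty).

Answer: pbpbsoexben

Derivation:
After op 1 (add_cursor(1)): buffer="pjpsoerxen" (len 10), cursors c3@1 c1@3 c2@8, authorship ..........
After op 2 (insert('b')): buffer="pbjpbsoerxben" (len 13), cursors c3@2 c1@5 c2@11, authorship .3..1.....2..
After op 3 (insert('a')): buffer="pbajpbasoerxbaen" (len 16), cursors c3@3 c1@7 c2@14, authorship .33..11.....22..
After op 4 (delete): buffer="pbjpbsoerxben" (len 13), cursors c3@2 c1@5 c2@11, authorship .3..1.....2..
After op 5 (move_left): buffer="pbjpbsoerxben" (len 13), cursors c3@1 c1@4 c2@10, authorship .3..1.....2..
After op 6 (move_left): buffer="pbjpbsoerxben" (len 13), cursors c3@0 c1@3 c2@9, authorship .3..1.....2..
After op 7 (delete): buffer="pbpbsoexben" (len 11), cursors c3@0 c1@2 c2@7, authorship .3.1....2..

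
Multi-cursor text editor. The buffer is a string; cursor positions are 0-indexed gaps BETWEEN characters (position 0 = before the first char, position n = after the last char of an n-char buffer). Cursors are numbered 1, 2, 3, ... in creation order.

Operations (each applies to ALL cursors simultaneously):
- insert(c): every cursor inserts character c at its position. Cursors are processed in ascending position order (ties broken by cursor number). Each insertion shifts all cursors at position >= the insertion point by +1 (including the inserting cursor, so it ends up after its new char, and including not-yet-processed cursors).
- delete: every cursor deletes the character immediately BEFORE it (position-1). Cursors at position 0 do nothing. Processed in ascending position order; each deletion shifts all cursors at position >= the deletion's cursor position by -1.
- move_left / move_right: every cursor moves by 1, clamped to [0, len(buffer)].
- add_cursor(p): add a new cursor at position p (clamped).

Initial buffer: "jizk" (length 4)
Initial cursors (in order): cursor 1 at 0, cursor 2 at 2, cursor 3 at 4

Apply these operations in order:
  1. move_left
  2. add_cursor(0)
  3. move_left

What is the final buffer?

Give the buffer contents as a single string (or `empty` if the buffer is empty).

Answer: jizk

Derivation:
After op 1 (move_left): buffer="jizk" (len 4), cursors c1@0 c2@1 c3@3, authorship ....
After op 2 (add_cursor(0)): buffer="jizk" (len 4), cursors c1@0 c4@0 c2@1 c3@3, authorship ....
After op 3 (move_left): buffer="jizk" (len 4), cursors c1@0 c2@0 c4@0 c3@2, authorship ....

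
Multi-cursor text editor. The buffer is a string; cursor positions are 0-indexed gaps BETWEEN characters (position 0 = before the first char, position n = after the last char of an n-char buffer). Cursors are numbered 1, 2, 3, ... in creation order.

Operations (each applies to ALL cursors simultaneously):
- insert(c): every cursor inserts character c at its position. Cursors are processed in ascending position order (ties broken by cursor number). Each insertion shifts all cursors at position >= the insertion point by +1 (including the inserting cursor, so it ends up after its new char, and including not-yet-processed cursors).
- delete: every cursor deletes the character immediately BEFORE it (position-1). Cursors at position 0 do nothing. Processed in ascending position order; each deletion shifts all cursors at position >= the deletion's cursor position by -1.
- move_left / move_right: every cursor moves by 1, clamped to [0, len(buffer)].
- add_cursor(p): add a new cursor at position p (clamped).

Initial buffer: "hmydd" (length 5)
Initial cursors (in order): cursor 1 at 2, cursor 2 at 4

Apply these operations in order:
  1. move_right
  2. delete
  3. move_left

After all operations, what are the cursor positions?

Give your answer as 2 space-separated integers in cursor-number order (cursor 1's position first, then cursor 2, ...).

After op 1 (move_right): buffer="hmydd" (len 5), cursors c1@3 c2@5, authorship .....
After op 2 (delete): buffer="hmd" (len 3), cursors c1@2 c2@3, authorship ...
After op 3 (move_left): buffer="hmd" (len 3), cursors c1@1 c2@2, authorship ...

Answer: 1 2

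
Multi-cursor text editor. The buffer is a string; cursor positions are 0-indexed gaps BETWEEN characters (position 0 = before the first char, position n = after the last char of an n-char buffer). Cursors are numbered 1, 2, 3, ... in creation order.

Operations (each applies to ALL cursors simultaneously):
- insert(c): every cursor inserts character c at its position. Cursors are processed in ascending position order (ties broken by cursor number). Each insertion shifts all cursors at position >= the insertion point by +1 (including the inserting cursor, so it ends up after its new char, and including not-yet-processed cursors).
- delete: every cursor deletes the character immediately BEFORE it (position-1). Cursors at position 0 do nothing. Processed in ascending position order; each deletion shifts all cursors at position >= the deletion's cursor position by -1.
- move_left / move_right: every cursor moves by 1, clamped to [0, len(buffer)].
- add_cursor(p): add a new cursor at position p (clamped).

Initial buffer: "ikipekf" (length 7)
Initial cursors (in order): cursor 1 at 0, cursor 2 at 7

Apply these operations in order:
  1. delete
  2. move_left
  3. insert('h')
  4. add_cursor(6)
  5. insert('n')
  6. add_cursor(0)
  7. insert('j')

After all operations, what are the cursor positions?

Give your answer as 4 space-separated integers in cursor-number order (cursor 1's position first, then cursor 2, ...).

After op 1 (delete): buffer="ikipek" (len 6), cursors c1@0 c2@6, authorship ......
After op 2 (move_left): buffer="ikipek" (len 6), cursors c1@0 c2@5, authorship ......
After op 3 (insert('h')): buffer="hikipehk" (len 8), cursors c1@1 c2@7, authorship 1.....2.
After op 4 (add_cursor(6)): buffer="hikipehk" (len 8), cursors c1@1 c3@6 c2@7, authorship 1.....2.
After op 5 (insert('n')): buffer="hnikipenhnk" (len 11), cursors c1@2 c3@8 c2@10, authorship 11.....322.
After op 6 (add_cursor(0)): buffer="hnikipenhnk" (len 11), cursors c4@0 c1@2 c3@8 c2@10, authorship 11.....322.
After op 7 (insert('j')): buffer="jhnjikipenjhnjk" (len 15), cursors c4@1 c1@4 c3@11 c2@14, authorship 4111.....33222.

Answer: 4 14 11 1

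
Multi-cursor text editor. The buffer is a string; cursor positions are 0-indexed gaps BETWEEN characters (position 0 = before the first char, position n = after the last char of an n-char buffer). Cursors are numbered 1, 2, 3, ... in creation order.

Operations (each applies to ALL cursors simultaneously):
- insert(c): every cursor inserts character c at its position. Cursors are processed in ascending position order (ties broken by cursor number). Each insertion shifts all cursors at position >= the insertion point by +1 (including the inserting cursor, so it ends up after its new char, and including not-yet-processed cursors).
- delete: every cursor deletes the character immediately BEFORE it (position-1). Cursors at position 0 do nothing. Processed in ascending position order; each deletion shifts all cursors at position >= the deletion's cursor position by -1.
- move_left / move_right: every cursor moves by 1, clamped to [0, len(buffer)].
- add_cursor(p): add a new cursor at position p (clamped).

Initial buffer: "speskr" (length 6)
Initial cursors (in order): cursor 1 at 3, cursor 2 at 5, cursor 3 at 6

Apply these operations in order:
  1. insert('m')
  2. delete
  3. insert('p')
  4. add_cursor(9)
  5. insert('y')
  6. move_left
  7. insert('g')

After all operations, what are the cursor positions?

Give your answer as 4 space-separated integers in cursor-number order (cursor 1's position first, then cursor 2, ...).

Answer: 5 10 16 16

Derivation:
After op 1 (insert('m')): buffer="spemskmrm" (len 9), cursors c1@4 c2@7 c3@9, authorship ...1..2.3
After op 2 (delete): buffer="speskr" (len 6), cursors c1@3 c2@5 c3@6, authorship ......
After op 3 (insert('p')): buffer="spepskprp" (len 9), cursors c1@4 c2@7 c3@9, authorship ...1..2.3
After op 4 (add_cursor(9)): buffer="spepskprp" (len 9), cursors c1@4 c2@7 c3@9 c4@9, authorship ...1..2.3
After op 5 (insert('y')): buffer="spepyskpyrpyy" (len 13), cursors c1@5 c2@9 c3@13 c4@13, authorship ...11..22.334
After op 6 (move_left): buffer="spepyskpyrpyy" (len 13), cursors c1@4 c2@8 c3@12 c4@12, authorship ...11..22.334
After op 7 (insert('g')): buffer="spepgyskpgyrpyggy" (len 17), cursors c1@5 c2@10 c3@16 c4@16, authorship ...111..222.33344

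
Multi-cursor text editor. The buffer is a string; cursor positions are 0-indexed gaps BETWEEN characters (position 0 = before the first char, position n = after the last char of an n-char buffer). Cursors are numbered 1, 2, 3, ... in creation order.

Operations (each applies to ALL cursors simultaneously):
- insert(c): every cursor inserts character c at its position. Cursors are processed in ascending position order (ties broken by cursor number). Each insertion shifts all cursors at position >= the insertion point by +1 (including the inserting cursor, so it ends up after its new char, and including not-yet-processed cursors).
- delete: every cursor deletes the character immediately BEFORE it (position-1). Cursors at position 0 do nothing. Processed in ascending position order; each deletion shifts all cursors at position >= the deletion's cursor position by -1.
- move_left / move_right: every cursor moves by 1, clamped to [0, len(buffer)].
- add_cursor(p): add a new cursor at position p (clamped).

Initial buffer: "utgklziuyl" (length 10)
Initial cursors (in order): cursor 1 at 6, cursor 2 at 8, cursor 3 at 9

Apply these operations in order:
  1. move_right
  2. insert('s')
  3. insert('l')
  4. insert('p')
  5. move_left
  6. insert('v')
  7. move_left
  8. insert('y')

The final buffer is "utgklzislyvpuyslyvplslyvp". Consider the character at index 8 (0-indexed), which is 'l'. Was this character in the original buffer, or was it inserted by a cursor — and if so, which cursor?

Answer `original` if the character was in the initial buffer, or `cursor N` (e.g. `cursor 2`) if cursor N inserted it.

After op 1 (move_right): buffer="utgklziuyl" (len 10), cursors c1@7 c2@9 c3@10, authorship ..........
After op 2 (insert('s')): buffer="utgklzisuysls" (len 13), cursors c1@8 c2@11 c3@13, authorship .......1..2.3
After op 3 (insert('l')): buffer="utgklzisluysllsl" (len 16), cursors c1@9 c2@13 c3@16, authorship .......11..22.33
After op 4 (insert('p')): buffer="utgklzislpuyslplslp" (len 19), cursors c1@10 c2@15 c3@19, authorship .......111..222.333
After op 5 (move_left): buffer="utgklzislpuyslplslp" (len 19), cursors c1@9 c2@14 c3@18, authorship .......111..222.333
After op 6 (insert('v')): buffer="utgklzislvpuyslvplslvp" (len 22), cursors c1@10 c2@16 c3@21, authorship .......1111..2222.3333
After op 7 (move_left): buffer="utgklzislvpuyslvplslvp" (len 22), cursors c1@9 c2@15 c3@20, authorship .......1111..2222.3333
After op 8 (insert('y')): buffer="utgklzislyvpuyslyvplslyvp" (len 25), cursors c1@10 c2@17 c3@23, authorship .......11111..22222.33333
Authorship (.=original, N=cursor N): . . . . . . . 1 1 1 1 1 . . 2 2 2 2 2 . 3 3 3 3 3
Index 8: author = 1

Answer: cursor 1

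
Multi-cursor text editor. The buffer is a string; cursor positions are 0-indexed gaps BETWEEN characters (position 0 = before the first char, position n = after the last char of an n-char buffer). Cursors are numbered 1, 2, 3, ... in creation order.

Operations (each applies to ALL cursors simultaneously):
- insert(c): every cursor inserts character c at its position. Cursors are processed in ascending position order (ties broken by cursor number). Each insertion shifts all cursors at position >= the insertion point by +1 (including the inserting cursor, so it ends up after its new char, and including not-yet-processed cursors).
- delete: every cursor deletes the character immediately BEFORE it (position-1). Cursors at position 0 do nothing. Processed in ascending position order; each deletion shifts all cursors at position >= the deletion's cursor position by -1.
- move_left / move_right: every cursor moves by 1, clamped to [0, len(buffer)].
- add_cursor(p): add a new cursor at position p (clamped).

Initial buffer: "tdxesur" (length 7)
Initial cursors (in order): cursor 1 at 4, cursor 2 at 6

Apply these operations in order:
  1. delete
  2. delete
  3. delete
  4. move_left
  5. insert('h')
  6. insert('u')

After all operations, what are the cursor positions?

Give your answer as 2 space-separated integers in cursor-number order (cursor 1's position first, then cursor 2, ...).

Answer: 4 4

Derivation:
After op 1 (delete): buffer="tdxsr" (len 5), cursors c1@3 c2@4, authorship .....
After op 2 (delete): buffer="tdr" (len 3), cursors c1@2 c2@2, authorship ...
After op 3 (delete): buffer="r" (len 1), cursors c1@0 c2@0, authorship .
After op 4 (move_left): buffer="r" (len 1), cursors c1@0 c2@0, authorship .
After op 5 (insert('h')): buffer="hhr" (len 3), cursors c1@2 c2@2, authorship 12.
After op 6 (insert('u')): buffer="hhuur" (len 5), cursors c1@4 c2@4, authorship 1212.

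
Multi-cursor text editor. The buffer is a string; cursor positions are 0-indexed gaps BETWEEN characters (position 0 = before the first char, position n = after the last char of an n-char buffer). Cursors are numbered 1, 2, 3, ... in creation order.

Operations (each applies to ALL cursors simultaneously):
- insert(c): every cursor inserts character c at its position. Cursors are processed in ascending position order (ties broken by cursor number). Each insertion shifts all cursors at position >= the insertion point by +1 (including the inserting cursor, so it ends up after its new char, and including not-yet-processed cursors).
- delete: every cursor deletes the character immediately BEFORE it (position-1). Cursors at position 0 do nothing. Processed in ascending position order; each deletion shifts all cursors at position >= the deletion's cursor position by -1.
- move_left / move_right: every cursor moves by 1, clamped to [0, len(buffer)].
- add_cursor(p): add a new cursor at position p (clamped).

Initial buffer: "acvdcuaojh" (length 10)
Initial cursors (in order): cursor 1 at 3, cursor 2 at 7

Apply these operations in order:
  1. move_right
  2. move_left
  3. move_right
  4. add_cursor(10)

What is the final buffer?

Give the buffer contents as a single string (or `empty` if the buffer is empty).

After op 1 (move_right): buffer="acvdcuaojh" (len 10), cursors c1@4 c2@8, authorship ..........
After op 2 (move_left): buffer="acvdcuaojh" (len 10), cursors c1@3 c2@7, authorship ..........
After op 3 (move_right): buffer="acvdcuaojh" (len 10), cursors c1@4 c2@8, authorship ..........
After op 4 (add_cursor(10)): buffer="acvdcuaojh" (len 10), cursors c1@4 c2@8 c3@10, authorship ..........

Answer: acvdcuaojh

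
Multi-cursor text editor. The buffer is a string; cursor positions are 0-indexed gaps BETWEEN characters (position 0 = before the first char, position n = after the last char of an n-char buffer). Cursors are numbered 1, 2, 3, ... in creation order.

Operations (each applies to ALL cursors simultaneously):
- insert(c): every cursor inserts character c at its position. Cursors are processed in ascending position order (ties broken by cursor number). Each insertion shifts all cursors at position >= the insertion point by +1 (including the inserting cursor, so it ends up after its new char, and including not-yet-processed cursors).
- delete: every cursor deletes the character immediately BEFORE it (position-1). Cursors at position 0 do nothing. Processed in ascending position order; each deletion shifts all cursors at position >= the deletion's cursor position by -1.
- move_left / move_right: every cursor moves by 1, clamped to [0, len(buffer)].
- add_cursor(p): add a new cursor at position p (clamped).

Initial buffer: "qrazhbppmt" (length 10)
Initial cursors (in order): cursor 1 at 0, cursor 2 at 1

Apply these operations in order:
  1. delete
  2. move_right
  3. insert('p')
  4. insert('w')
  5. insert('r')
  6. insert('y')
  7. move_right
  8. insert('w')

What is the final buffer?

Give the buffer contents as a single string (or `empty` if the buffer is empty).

After op 1 (delete): buffer="razhbppmt" (len 9), cursors c1@0 c2@0, authorship .........
After op 2 (move_right): buffer="razhbppmt" (len 9), cursors c1@1 c2@1, authorship .........
After op 3 (insert('p')): buffer="rppazhbppmt" (len 11), cursors c1@3 c2@3, authorship .12........
After op 4 (insert('w')): buffer="rppwwazhbppmt" (len 13), cursors c1@5 c2@5, authorship .1212........
After op 5 (insert('r')): buffer="rppwwrrazhbppmt" (len 15), cursors c1@7 c2@7, authorship .121212........
After op 6 (insert('y')): buffer="rppwwrryyazhbppmt" (len 17), cursors c1@9 c2@9, authorship .12121212........
After op 7 (move_right): buffer="rppwwrryyazhbppmt" (len 17), cursors c1@10 c2@10, authorship .12121212........
After op 8 (insert('w')): buffer="rppwwrryyawwzhbppmt" (len 19), cursors c1@12 c2@12, authorship .12121212.12.......

Answer: rppwwrryyawwzhbppmt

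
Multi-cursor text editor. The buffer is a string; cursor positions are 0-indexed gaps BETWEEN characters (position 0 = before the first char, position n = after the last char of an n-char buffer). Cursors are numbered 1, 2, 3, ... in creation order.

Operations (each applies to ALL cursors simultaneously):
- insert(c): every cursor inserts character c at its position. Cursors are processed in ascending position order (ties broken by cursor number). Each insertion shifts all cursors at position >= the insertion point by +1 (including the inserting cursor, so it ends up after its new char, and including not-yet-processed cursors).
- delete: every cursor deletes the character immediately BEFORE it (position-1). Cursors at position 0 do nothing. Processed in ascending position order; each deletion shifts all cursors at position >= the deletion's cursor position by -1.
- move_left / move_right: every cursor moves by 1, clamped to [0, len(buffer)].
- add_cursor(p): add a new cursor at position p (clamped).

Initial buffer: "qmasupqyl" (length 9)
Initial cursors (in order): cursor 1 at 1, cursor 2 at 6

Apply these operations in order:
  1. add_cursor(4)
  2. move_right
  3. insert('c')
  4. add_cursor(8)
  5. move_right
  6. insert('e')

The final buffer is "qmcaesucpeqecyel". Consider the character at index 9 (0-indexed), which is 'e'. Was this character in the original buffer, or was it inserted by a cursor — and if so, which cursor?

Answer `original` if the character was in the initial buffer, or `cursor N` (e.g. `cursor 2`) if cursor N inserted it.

After op 1 (add_cursor(4)): buffer="qmasupqyl" (len 9), cursors c1@1 c3@4 c2@6, authorship .........
After op 2 (move_right): buffer="qmasupqyl" (len 9), cursors c1@2 c3@5 c2@7, authorship .........
After op 3 (insert('c')): buffer="qmcasucpqcyl" (len 12), cursors c1@3 c3@7 c2@10, authorship ..1...3..2..
After op 4 (add_cursor(8)): buffer="qmcasucpqcyl" (len 12), cursors c1@3 c3@7 c4@8 c2@10, authorship ..1...3..2..
After op 5 (move_right): buffer="qmcasucpqcyl" (len 12), cursors c1@4 c3@8 c4@9 c2@11, authorship ..1...3..2..
After op 6 (insert('e')): buffer="qmcaesucpeqecyel" (len 16), cursors c1@5 c3@10 c4@12 c2@15, authorship ..1.1..3.3.42.2.
Authorship (.=original, N=cursor N): . . 1 . 1 . . 3 . 3 . 4 2 . 2 .
Index 9: author = 3

Answer: cursor 3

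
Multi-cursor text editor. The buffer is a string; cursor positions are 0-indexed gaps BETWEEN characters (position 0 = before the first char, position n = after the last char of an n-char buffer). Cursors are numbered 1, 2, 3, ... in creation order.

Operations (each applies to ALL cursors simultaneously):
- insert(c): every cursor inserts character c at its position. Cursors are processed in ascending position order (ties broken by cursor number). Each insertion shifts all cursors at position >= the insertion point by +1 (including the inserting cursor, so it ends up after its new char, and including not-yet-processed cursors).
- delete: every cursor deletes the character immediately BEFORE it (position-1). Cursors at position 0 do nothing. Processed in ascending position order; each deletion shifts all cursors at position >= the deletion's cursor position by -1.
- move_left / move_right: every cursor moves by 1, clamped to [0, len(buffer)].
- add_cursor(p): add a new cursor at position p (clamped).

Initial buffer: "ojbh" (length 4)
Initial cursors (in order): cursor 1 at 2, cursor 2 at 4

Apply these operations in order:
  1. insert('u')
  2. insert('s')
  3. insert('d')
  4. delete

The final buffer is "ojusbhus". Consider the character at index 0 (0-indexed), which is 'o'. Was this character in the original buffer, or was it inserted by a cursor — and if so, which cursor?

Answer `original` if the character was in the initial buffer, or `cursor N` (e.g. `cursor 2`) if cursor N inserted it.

After op 1 (insert('u')): buffer="ojubhu" (len 6), cursors c1@3 c2@6, authorship ..1..2
After op 2 (insert('s')): buffer="ojusbhus" (len 8), cursors c1@4 c2@8, authorship ..11..22
After op 3 (insert('d')): buffer="ojusdbhusd" (len 10), cursors c1@5 c2@10, authorship ..111..222
After op 4 (delete): buffer="ojusbhus" (len 8), cursors c1@4 c2@8, authorship ..11..22
Authorship (.=original, N=cursor N): . . 1 1 . . 2 2
Index 0: author = original

Answer: original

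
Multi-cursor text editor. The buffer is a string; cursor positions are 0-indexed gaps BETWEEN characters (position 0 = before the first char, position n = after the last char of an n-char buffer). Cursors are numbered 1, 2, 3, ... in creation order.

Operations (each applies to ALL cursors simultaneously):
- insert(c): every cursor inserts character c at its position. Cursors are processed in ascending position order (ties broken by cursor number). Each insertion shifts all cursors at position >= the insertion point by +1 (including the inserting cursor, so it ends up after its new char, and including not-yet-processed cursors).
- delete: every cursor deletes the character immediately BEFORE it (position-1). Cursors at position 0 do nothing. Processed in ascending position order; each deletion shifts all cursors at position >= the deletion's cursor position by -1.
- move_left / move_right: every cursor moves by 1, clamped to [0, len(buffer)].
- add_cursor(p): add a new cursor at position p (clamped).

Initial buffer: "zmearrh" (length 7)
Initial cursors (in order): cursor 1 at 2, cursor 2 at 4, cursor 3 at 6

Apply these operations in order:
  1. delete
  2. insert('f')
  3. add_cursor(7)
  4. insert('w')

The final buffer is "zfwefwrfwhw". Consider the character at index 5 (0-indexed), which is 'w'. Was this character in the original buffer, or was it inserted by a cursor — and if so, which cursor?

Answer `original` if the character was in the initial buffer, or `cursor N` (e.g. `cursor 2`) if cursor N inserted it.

Answer: cursor 2

Derivation:
After op 1 (delete): buffer="zerh" (len 4), cursors c1@1 c2@2 c3@3, authorship ....
After op 2 (insert('f')): buffer="zfefrfh" (len 7), cursors c1@2 c2@4 c3@6, authorship .1.2.3.
After op 3 (add_cursor(7)): buffer="zfefrfh" (len 7), cursors c1@2 c2@4 c3@6 c4@7, authorship .1.2.3.
After op 4 (insert('w')): buffer="zfwefwrfwhw" (len 11), cursors c1@3 c2@6 c3@9 c4@11, authorship .11.22.33.4
Authorship (.=original, N=cursor N): . 1 1 . 2 2 . 3 3 . 4
Index 5: author = 2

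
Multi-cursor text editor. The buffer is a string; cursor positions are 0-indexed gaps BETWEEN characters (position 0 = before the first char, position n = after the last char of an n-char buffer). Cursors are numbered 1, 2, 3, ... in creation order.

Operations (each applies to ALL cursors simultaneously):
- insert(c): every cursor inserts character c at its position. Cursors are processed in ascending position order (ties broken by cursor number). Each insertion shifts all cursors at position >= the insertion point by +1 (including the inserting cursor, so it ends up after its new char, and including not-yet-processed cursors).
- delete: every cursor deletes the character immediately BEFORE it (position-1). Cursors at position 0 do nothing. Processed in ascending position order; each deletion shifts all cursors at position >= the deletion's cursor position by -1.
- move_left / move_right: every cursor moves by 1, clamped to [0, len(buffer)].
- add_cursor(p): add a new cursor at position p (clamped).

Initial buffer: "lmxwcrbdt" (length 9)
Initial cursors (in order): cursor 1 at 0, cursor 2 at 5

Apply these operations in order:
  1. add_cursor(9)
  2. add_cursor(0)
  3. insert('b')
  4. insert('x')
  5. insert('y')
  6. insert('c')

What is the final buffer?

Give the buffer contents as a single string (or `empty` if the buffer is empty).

After op 1 (add_cursor(9)): buffer="lmxwcrbdt" (len 9), cursors c1@0 c2@5 c3@9, authorship .........
After op 2 (add_cursor(0)): buffer="lmxwcrbdt" (len 9), cursors c1@0 c4@0 c2@5 c3@9, authorship .........
After op 3 (insert('b')): buffer="bblmxwcbrbdtb" (len 13), cursors c1@2 c4@2 c2@8 c3@13, authorship 14.....2....3
After op 4 (insert('x')): buffer="bbxxlmxwcbxrbdtbx" (len 17), cursors c1@4 c4@4 c2@11 c3@17, authorship 1414.....22....33
After op 5 (insert('y')): buffer="bbxxyylmxwcbxyrbdtbxy" (len 21), cursors c1@6 c4@6 c2@14 c3@21, authorship 141414.....222....333
After op 6 (insert('c')): buffer="bbxxyycclmxwcbxycrbdtbxyc" (len 25), cursors c1@8 c4@8 c2@17 c3@25, authorship 14141414.....2222....3333

Answer: bbxxyycclmxwcbxycrbdtbxyc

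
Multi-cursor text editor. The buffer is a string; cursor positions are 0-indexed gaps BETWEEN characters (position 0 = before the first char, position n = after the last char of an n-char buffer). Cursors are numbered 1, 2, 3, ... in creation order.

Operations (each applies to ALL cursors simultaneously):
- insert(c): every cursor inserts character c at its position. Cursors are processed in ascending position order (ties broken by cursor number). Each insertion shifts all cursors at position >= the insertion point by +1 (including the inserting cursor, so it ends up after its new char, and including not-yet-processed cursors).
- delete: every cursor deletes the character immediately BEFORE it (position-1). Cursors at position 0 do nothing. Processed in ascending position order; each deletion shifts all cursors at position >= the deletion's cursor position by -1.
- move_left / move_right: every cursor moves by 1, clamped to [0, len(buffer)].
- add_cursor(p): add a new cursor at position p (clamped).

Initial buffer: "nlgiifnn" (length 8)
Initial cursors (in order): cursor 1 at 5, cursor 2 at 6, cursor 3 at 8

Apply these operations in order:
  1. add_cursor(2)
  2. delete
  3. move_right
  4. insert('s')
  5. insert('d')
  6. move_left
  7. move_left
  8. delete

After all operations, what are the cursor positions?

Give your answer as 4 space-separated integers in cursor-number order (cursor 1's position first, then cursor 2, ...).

Answer: 6 6 6 1

Derivation:
After op 1 (add_cursor(2)): buffer="nlgiifnn" (len 8), cursors c4@2 c1@5 c2@6 c3@8, authorship ........
After op 2 (delete): buffer="ngin" (len 4), cursors c4@1 c1@3 c2@3 c3@4, authorship ....
After op 3 (move_right): buffer="ngin" (len 4), cursors c4@2 c1@4 c2@4 c3@4, authorship ....
After op 4 (insert('s')): buffer="ngsinsss" (len 8), cursors c4@3 c1@8 c2@8 c3@8, authorship ..4..123
After op 5 (insert('d')): buffer="ngsdinsssddd" (len 12), cursors c4@4 c1@12 c2@12 c3@12, authorship ..44..123123
After op 6 (move_left): buffer="ngsdinsssddd" (len 12), cursors c4@3 c1@11 c2@11 c3@11, authorship ..44..123123
After op 7 (move_left): buffer="ngsdinsssddd" (len 12), cursors c4@2 c1@10 c2@10 c3@10, authorship ..44..123123
After op 8 (delete): buffer="nsdinsdd" (len 8), cursors c4@1 c1@6 c2@6 c3@6, authorship .44..123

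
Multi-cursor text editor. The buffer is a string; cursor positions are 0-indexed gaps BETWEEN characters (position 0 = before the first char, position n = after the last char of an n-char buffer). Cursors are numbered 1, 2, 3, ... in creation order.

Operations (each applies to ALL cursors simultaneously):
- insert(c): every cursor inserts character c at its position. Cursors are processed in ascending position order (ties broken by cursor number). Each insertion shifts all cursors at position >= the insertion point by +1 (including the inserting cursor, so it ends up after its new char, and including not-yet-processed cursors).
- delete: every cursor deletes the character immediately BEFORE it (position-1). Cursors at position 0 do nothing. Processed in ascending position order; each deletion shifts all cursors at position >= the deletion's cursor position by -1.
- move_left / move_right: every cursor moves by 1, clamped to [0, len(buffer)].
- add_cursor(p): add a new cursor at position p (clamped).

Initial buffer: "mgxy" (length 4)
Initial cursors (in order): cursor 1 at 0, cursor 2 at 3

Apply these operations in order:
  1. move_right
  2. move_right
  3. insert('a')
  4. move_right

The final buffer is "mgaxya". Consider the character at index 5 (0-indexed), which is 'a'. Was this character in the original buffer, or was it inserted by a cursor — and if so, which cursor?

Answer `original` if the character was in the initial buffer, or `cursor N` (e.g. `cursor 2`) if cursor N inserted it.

Answer: cursor 2

Derivation:
After op 1 (move_right): buffer="mgxy" (len 4), cursors c1@1 c2@4, authorship ....
After op 2 (move_right): buffer="mgxy" (len 4), cursors c1@2 c2@4, authorship ....
After op 3 (insert('a')): buffer="mgaxya" (len 6), cursors c1@3 c2@6, authorship ..1..2
After op 4 (move_right): buffer="mgaxya" (len 6), cursors c1@4 c2@6, authorship ..1..2
Authorship (.=original, N=cursor N): . . 1 . . 2
Index 5: author = 2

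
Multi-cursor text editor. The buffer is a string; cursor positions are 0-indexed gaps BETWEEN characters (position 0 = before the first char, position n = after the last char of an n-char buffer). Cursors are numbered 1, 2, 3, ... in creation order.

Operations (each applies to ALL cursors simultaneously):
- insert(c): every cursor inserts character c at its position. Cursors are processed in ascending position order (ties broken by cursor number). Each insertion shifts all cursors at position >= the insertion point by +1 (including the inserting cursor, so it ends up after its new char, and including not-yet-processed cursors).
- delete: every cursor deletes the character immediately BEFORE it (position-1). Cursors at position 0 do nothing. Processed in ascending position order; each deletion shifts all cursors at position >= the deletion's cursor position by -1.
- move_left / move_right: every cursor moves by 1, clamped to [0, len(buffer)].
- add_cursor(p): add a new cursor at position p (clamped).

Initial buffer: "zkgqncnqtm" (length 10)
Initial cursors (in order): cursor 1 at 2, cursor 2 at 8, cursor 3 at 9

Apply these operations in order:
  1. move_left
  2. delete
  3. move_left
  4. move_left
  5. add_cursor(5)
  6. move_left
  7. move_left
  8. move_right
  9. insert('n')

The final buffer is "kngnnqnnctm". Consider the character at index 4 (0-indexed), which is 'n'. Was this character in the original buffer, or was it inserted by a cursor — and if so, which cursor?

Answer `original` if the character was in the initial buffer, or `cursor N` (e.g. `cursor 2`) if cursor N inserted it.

Answer: cursor 3

Derivation:
After op 1 (move_left): buffer="zkgqncnqtm" (len 10), cursors c1@1 c2@7 c3@8, authorship ..........
After op 2 (delete): buffer="kgqnctm" (len 7), cursors c1@0 c2@5 c3@5, authorship .......
After op 3 (move_left): buffer="kgqnctm" (len 7), cursors c1@0 c2@4 c3@4, authorship .......
After op 4 (move_left): buffer="kgqnctm" (len 7), cursors c1@0 c2@3 c3@3, authorship .......
After op 5 (add_cursor(5)): buffer="kgqnctm" (len 7), cursors c1@0 c2@3 c3@3 c4@5, authorship .......
After op 6 (move_left): buffer="kgqnctm" (len 7), cursors c1@0 c2@2 c3@2 c4@4, authorship .......
After op 7 (move_left): buffer="kgqnctm" (len 7), cursors c1@0 c2@1 c3@1 c4@3, authorship .......
After op 8 (move_right): buffer="kgqnctm" (len 7), cursors c1@1 c2@2 c3@2 c4@4, authorship .......
After op 9 (insert('n')): buffer="kngnnqnnctm" (len 11), cursors c1@2 c2@5 c3@5 c4@8, authorship .1.23..4...
Authorship (.=original, N=cursor N): . 1 . 2 3 . . 4 . . .
Index 4: author = 3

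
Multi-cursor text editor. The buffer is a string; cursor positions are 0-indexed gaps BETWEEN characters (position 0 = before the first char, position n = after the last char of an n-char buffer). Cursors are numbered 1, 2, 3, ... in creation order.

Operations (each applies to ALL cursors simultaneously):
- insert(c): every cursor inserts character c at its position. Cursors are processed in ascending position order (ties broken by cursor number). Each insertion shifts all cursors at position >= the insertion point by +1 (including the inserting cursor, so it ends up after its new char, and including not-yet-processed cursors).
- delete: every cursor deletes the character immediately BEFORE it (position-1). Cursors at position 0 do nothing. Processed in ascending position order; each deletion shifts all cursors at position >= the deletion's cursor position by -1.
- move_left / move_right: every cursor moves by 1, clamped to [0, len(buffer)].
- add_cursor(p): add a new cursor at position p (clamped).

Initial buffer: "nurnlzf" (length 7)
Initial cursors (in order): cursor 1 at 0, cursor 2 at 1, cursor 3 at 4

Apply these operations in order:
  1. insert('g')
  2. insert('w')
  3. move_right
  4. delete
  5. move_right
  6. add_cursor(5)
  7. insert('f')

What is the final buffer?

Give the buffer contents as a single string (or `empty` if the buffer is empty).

After op 1 (insert('g')): buffer="gngurnglzf" (len 10), cursors c1@1 c2@3 c3@7, authorship 1.2...3...
After op 2 (insert('w')): buffer="gwngwurngwlzf" (len 13), cursors c1@2 c2@5 c3@10, authorship 11.22...33...
After op 3 (move_right): buffer="gwngwurngwlzf" (len 13), cursors c1@3 c2@6 c3@11, authorship 11.22...33...
After op 4 (delete): buffer="gwgwrngwzf" (len 10), cursors c1@2 c2@4 c3@8, authorship 1122..33..
After op 5 (move_right): buffer="gwgwrngwzf" (len 10), cursors c1@3 c2@5 c3@9, authorship 1122..33..
After op 6 (add_cursor(5)): buffer="gwgwrngwzf" (len 10), cursors c1@3 c2@5 c4@5 c3@9, authorship 1122..33..
After op 7 (insert('f')): buffer="gwgfwrffngwzff" (len 14), cursors c1@4 c2@8 c4@8 c3@13, authorship 11212.24.33.3.

Answer: gwgfwrffngwzff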